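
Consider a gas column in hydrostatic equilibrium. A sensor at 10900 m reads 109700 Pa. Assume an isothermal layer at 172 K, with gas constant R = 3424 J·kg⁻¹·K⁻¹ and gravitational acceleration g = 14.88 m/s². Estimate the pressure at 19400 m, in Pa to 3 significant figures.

Scale height: H = RT/g = 3424 × 172 / 14.88 = 39578 m.
Between two levels, P₂ = P₁ exp(−Δz/H) with Δz = z₂ − z₁.
Δz = 19400 − 10900 = 8500.0 m; Δz/H = 8500.0/39578 = 0.21477.
P₂ = 109700 × exp(−0.21477) = 109700 × 0.80673 = 88498 Pa.

P ≈ 88500 Pa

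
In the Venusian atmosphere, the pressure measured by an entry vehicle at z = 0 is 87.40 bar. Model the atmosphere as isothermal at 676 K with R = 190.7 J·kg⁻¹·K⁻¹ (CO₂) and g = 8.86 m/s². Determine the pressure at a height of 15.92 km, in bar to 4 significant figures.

P ≈ 29.26 bar

Scale height: H = RT/g = 190.7 × 676 / 8.86 = 14550 m.
Barometric formula: P = P₀ exp(−z/H).
z/H = 15920/14550 = 1.0942; exp(−1.0942) = 0.33481.
P = 87.40 × 0.33481 = 29.262 bar.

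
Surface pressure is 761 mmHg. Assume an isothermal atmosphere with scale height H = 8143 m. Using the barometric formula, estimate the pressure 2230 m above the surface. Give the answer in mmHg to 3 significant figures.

Barometric formula: P = P₀ exp(−z/H).
z/H = 2230.0/8143.0 = 0.27385; exp(−0.27385) = 0.76045.
P = 761 × 0.76045 = 578.70 mmHg.

P ≈ 579 mmHg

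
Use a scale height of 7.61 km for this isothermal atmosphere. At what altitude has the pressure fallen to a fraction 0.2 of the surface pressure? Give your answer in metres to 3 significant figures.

z ≈ 12200 m

Set P/P₀ = exp(−z/H) = 0.2, so z = −H ln(0.2).
−ln(0.2) = 1.6094; z = 7610.0 × 1.6094 = 12248 m.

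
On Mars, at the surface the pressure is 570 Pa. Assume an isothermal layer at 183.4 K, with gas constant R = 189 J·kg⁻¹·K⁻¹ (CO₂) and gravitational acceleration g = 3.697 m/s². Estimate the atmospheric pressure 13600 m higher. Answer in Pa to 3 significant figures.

Scale height: H = RT/g = 189 × 183.4 / 3.697 = 9375.9 m.
Barometric formula: P = P₀ exp(−z/H).
z/H = 13600/9375.9 = 1.4505; exp(−1.4505) = 0.23445.
P = 570 × 0.23445 = 133.64 Pa.

P ≈ 134 Pa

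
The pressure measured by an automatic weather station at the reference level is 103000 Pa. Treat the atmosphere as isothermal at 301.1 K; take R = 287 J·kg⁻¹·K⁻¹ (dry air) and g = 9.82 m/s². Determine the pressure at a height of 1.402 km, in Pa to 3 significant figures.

Scale height: H = RT/g = 287 × 301.1 / 9.82 = 8800.0 m.
Barometric formula: P = P₀ exp(−z/H).
z/H = 1402.0/8800.0 = 0.15932; exp(−0.15932) = 0.85272.
P = 103000 × 0.85272 = 87830 Pa.

P ≈ 87800 Pa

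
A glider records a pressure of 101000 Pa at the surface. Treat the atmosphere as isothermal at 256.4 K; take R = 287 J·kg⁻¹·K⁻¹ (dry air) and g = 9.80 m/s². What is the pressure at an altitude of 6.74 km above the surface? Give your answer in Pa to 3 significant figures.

P ≈ 41200 Pa

Scale height: H = RT/g = 287 × 256.4 / 9.80 = 7508.9 m.
Barometric formula: P = P₀ exp(−z/H).
z/H = 6740.0/7508.9 = 0.89760; exp(−0.89760) = 0.40755.
P = 101000 × 0.40755 = 41163 Pa.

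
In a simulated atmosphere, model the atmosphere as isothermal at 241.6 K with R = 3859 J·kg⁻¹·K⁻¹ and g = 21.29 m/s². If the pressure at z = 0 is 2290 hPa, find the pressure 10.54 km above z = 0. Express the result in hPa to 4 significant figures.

Scale height: H = RT/g = 3859 × 241.6 / 21.29 = 43792 m.
Barometric formula: P = P₀ exp(−z/H).
z/H = 10540/43792 = 0.24068; exp(−0.24068) = 0.78609.
P = 2290 × 0.78609 = 1800.1 hPa.

P ≈ 1800 hPa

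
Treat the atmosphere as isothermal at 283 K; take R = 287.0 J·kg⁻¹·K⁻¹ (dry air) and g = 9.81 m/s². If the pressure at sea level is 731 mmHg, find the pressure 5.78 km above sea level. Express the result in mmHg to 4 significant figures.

P ≈ 363.7 mmHg

Scale height: H = RT/g = 287.0 × 283 / 9.81 = 8279.4 m.
Barometric formula: P = P₀ exp(−z/H).
z/H = 5780.0/8279.4 = 0.69812; exp(−0.69812) = 0.49752.
P = 731 × 0.49752 = 363.69 mmHg.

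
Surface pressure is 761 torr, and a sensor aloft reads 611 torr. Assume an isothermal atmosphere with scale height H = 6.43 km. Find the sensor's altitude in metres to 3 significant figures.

z ≈ 1410 m

Invert the barometric formula: z = H ln(P₀/P).
P₀/P = 761/611 = 1.2455; ln(1.2455) = 0.21954.
z = 6430.0 × 0.21954 = 1411.6 m.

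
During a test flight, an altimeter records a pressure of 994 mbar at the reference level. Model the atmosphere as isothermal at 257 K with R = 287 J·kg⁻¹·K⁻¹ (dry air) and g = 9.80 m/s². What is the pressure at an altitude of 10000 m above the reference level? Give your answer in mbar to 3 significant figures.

Scale height: H = RT/g = 287 × 257 / 9.80 = 7526.4 m.
Barometric formula: P = P₀ exp(−z/H).
z/H = 10000/7526.4 = 1.3287; exp(−1.3287) = 0.26482.
P = 994 × 0.26482 = 263.23 mbar.

P ≈ 263 mbar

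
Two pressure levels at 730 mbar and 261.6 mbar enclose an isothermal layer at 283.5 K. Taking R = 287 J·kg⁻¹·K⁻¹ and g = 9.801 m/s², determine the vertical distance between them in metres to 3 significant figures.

Δz ≈ 8520 m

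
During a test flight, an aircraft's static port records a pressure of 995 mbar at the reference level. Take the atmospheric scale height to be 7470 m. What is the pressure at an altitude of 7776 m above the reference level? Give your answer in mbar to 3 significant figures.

Barometric formula: P = P₀ exp(−z/H).
z/H = 7776.0/7470.0 = 1.0410; exp(−1.0410) = 0.35310.
P = 995 × 0.35310 = 351.33 mbar.

P ≈ 351 mbar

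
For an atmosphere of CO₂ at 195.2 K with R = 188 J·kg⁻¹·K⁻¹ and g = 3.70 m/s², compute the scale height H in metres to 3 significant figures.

The scale height of an isothermal atmosphere is H = RT/g.
H = 188 × 195.2 / 3.70 = 36698/3.70 = 9918.4 m.

H ≈ 9920 m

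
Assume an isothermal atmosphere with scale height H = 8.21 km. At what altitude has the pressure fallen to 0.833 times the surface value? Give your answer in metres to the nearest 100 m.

Set P/P₀ = exp(−z/H) = 0.833, so z = −H ln(0.833).
−ln(0.833) = 0.18272; z = 8210.0 × 0.18272 = 1500.1 m.

z ≈ 1500 m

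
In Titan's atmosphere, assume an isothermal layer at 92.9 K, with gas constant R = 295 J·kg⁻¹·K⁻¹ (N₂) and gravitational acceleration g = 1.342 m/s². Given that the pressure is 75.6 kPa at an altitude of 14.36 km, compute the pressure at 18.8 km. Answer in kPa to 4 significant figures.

Scale height: H = RT/g = 295 × 92.9 / 1.342 = 20421 m.
Between two levels, P₂ = P₁ exp(−Δz/H) with Δz = z₂ − z₁.
Δz = 18800 − 14360 = 4440.0 m; Δz/H = 4440.0/20421 = 0.21742.
P₂ = 75.6 × exp(−0.21742) = 75.6 × 0.80459 = 60.827 kPa.

P ≈ 60.83 kPa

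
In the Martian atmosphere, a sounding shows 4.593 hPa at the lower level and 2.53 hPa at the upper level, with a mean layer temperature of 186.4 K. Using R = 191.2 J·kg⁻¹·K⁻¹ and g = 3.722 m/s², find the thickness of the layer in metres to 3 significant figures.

Δz ≈ 5710 m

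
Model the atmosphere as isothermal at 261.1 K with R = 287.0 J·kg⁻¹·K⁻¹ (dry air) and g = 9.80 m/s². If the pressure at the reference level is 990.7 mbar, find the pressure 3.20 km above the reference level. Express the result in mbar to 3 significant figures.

P ≈ 652 mbar

Scale height: H = RT/g = 287.0 × 261.1 / 9.80 = 7646.5 m.
Barometric formula: P = P₀ exp(−z/H).
z/H = 3200.0/7646.5 = 0.41849; exp(−0.41849) = 0.65804.
P = 990.7 × 0.65804 = 651.92 mbar.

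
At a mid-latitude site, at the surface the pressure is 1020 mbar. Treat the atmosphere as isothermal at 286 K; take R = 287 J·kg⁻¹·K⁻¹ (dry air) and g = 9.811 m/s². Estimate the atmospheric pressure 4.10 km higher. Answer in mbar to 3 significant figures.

Scale height: H = RT/g = 287 × 286 / 9.811 = 8366.3 m.
Barometric formula: P = P₀ exp(−z/H).
z/H = 4100.0/8366.3 = 0.49006; exp(−0.49006) = 0.61259.
P = 1020 × 0.61259 = 624.84 mbar.

P ≈ 625 mbar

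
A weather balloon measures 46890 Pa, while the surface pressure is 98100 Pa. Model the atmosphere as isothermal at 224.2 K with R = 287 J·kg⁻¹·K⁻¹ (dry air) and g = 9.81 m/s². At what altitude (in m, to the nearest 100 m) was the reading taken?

Scale height: H = RT/g = 287 × 224.2 / 9.81 = 6559.2 m.
Invert the barometric formula: z = H ln(P₀/P).
P₀/P = 98100/46890 = 2.0921; ln(2.0921) = 0.73817.
z = 6559.2 × 0.73817 = 4841.8 m.

z ≈ 4800 m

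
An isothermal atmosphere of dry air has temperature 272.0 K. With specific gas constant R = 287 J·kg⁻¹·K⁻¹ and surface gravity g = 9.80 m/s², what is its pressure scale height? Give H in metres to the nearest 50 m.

The scale height of an isothermal atmosphere is H = RT/g.
H = 287 × 272.0 / 9.80 = 78064/9.80 = 7965.7 m.

H ≈ 7950 m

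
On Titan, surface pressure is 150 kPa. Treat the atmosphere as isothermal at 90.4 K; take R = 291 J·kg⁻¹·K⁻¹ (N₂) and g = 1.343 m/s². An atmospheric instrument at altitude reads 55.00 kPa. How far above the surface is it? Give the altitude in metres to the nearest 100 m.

z ≈ 19700 m

Scale height: H = RT/g = 291 × 90.4 / 1.343 = 19588 m.
Invert the barometric formula: z = H ln(P₀/P).
P₀/P = 150/55.00 = 2.7273; ln(2.7273) = 1.0033.
z = 19588 × 1.0033 = 19653 m.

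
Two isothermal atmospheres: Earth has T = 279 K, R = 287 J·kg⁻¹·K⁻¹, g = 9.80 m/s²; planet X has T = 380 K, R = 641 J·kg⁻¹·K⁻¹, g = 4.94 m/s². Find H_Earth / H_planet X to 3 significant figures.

H = RT/g for each body.
H_Earth = 287 × 279 / 9.80 = 8170.7 m.
H_planet X = 641 × 380 / 4.94 = 49308 m.
H_Earth/H_planet X = 8170.7/49308 = 0.16571.

H_Earth/H_planet X ≈ 0.166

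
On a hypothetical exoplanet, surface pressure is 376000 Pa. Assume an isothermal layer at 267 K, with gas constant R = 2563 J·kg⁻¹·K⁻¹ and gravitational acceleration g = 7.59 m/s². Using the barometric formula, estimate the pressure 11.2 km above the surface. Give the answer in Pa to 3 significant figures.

Scale height: H = RT/g = 2563 × 267 / 7.59 = 90161 m.
Barometric formula: P = P₀ exp(−z/H).
z/H = 11200/90161 = 0.12422; exp(−0.12422) = 0.88319.
P = 376000 × 0.88319 = 332080 Pa.

P ≈ 332000 Pa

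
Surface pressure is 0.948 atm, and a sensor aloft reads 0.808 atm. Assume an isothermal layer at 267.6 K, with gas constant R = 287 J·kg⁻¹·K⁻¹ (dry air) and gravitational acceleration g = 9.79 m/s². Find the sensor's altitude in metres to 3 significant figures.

z ≈ 1250 m

Scale height: H = RT/g = 287 × 267.6 / 9.79 = 7844.9 m.
Invert the barometric formula: z = H ln(P₀/P).
P₀/P = 0.948/0.808 = 1.1733; ln(1.1733) = 0.15982.
z = 7844.9 × 0.15982 = 1253.8 m.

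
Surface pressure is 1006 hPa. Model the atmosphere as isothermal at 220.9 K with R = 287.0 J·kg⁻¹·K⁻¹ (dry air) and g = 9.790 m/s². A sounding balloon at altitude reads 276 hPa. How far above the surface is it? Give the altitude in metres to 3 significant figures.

Scale height: H = RT/g = 287.0 × 220.9 / 9.790 = 6475.8 m.
Invert the barometric formula: z = H ln(P₀/P).
P₀/P = 1006/276 = 3.6449; ln(3.6449) = 1.2933.
z = 6475.8 × 1.2933 = 8375.2 m.

z ≈ 8380 m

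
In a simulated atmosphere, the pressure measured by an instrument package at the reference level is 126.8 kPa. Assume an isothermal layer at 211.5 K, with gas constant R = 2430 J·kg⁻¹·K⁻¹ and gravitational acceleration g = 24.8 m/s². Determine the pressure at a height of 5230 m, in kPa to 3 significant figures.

Scale height: H = RT/g = 2430 × 211.5 / 24.8 = 20724 m.
Barometric formula: P = P₀ exp(−z/H).
z/H = 5230.0/20724 = 0.25236; exp(−0.25236) = 0.77696.
P = 126.8 × 0.77696 = 98.519 kPa.

P ≈ 98.5 kPa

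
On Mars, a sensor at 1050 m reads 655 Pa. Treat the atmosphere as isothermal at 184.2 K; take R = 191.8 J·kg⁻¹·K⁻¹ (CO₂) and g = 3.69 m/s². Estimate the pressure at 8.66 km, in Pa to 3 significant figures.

P ≈ 296 Pa

Scale height: H = RT/g = 191.8 × 184.2 / 3.69 = 9574.4 m.
Between two levels, P₂ = P₁ exp(−Δz/H) with Δz = z₂ − z₁.
Δz = 8660.0 − 1050.0 = 7610.0 m; Δz/H = 7610.0/9574.4 = 0.79483.
P₂ = 655 × exp(−0.79483) = 655 × 0.45166 = 295.84 Pa.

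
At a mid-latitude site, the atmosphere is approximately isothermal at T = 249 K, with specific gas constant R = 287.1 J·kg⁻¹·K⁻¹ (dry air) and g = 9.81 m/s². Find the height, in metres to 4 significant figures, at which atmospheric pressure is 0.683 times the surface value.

Scale height: H = RT/g = 287.1 × 249 / 9.81 = 7287.2 m.
Set P/P₀ = exp(−z/H) = 0.683, so z = −H ln(0.683).
−ln(0.683) = 0.38126; z = 7287.2 × 0.38126 = 2778.3 m.

z ≈ 2778 m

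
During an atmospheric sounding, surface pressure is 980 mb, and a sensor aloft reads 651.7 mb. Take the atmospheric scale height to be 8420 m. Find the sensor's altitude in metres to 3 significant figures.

Invert the barometric formula: z = H ln(P₀/P).
P₀/P = 980/651.7 = 1.5038; ln(1.5038) = 0.40800.
z = 8420.0 × 0.40800 = 3435.4 m.

z ≈ 3440 m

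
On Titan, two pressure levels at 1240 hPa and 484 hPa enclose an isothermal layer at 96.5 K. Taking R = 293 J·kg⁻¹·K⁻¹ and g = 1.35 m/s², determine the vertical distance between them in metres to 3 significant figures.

Δz ≈ 19700 m

Hypsometric equation: Δz = (R T̄/g) ln(P₁/P₂).
R T̄/g = 293 × 96.5 / 1.35 = 20944 m.
ln(1240/484) = ln(2.5620) = 0.94079.
Δz = 20944 × 0.94079 = 19704 m.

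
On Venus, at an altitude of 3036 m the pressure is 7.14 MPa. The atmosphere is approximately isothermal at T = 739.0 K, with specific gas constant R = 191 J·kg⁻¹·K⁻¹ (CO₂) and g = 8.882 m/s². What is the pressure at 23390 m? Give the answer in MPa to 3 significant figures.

Scale height: H = RT/g = 191 × 739.0 / 8.882 = 15892 m.
Between two levels, P₂ = P₁ exp(−Δz/H) with Δz = z₂ − z₁.
Δz = 23390 − 3036.0 = 20354 m; Δz/H = 20354/15892 = 1.2808.
P₂ = 7.14 × exp(−1.2808) = 7.14 × 0.27781 = 1.9836 MPa.

P ≈ 1.98 MPa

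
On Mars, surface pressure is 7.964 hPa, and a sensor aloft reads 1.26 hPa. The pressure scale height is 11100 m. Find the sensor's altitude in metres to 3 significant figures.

z ≈ 20500 m

Invert the barometric formula: z = H ln(P₀/P).
P₀/P = 7.964/1.26 = 6.3206; ln(6.3206) = 1.8438.
z = 11100 × 1.8438 = 20466 m.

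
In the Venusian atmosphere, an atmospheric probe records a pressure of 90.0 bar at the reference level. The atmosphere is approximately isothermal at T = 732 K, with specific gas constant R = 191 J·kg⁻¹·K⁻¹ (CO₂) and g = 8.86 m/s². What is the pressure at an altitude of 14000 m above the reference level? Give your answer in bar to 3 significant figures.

P ≈ 37.1 bar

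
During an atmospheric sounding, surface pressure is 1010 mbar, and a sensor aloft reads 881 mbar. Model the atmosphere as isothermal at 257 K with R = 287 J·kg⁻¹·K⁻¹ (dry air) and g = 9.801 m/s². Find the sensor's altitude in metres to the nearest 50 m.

z ≈ 1050 m

Scale height: H = RT/g = 287 × 257 / 9.801 = 7525.7 m.
Invert the barometric formula: z = H ln(P₀/P).
P₀/P = 1010/881 = 1.1464; ln(1.1464) = 0.13663.
z = 7525.7 × 0.13663 = 1028.2 m.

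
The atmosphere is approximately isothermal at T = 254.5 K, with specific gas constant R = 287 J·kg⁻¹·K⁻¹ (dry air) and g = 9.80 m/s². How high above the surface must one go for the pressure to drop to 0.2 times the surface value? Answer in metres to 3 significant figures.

z ≈ 12000 m

Scale height: H = RT/g = 287 × 254.5 / 9.80 = 7453.2 m.
Set P/P₀ = exp(−z/H) = 0.2, so z = −H ln(0.2).
−ln(0.2) = 1.6094; z = 7453.2 × 1.6094 = 11995 m.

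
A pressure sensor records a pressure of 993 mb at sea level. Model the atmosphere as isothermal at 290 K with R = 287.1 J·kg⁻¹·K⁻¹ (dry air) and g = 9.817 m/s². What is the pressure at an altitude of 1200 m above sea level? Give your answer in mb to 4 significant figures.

Scale height: H = RT/g = 287.1 × 290 / 9.817 = 8481.1 m.
Barometric formula: P = P₀ exp(−z/H).
z/H = 1200.0/8481.1 = 0.14149; exp(−0.14149) = 0.86806.
P = 993 × 0.86806 = 861.98 mb.

P ≈ 862.0 mb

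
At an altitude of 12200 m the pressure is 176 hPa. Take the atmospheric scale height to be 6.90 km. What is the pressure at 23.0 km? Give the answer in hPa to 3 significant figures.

Between two levels, P₂ = P₁ exp(−Δz/H) with Δz = z₂ − z₁.
Δz = 23000 − 12200 = 10800 m; Δz/H = 10800/6900.0 = 1.5652.
P₂ = 176 × exp(−1.5652) = 176 × 0.20905 = 36.793 hPa.

P ≈ 36.8 hPa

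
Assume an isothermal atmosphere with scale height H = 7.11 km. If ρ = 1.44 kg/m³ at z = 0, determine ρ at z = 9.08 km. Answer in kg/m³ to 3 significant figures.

In an isothermal atmosphere, density decays like pressure: ρ = ρ₀ exp(−z/H).
z/H = 9080.0/7110.0 = 1.2771; exp(−1.2771) = 0.27884.
ρ = 1.44 × 0.27884 = 0.40153 kg/m³.

ρ ≈ 0.402 kg/m³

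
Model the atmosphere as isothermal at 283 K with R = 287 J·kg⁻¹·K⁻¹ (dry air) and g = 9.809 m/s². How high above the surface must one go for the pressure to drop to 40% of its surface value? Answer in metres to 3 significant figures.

z ≈ 7590 m

Scale height: H = RT/g = 287 × 283 / 9.809 = 8280.3 m.
Set P/P₀ = exp(−z/H) = 0.4, so z = −H ln(0.4).
−ln(0.4) = 0.91629; z = 8280.3 × 0.91629 = 7587.2 m.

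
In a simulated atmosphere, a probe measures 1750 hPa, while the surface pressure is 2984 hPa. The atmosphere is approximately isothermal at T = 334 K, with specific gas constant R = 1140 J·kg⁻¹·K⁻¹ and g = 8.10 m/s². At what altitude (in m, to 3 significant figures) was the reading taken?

z ≈ 25100 m

Scale height: H = RT/g = 1140 × 334 / 8.10 = 47007 m.
Invert the barometric formula: z = H ln(P₀/P).
P₀/P = 2984/1750 = 1.7051; ln(1.7051) = 0.53362.
z = 47007 × 0.53362 = 25084 m.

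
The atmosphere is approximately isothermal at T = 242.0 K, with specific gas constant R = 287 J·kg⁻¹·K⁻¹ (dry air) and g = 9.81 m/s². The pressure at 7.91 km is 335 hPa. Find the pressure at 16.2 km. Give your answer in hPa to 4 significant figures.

Scale height: H = RT/g = 287 × 242.0 / 9.81 = 7079.9 m.
Between two levels, P₂ = P₁ exp(−Δz/H) with Δz = z₂ − z₁.
Δz = 16200 − 7910.0 = 8290.0 m; Δz/H = 8290.0/7079.9 = 1.1709.
P₂ = 335 × exp(−1.1709) = 335 × 0.31009 = 103.88 hPa.

P ≈ 103.9 hPa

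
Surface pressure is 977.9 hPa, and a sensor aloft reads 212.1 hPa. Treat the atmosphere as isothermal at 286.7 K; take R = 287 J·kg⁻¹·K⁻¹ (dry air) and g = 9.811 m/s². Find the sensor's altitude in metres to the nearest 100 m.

Scale height: H = RT/g = 287 × 286.7 / 9.811 = 8386.8 m.
Invert the barometric formula: z = H ln(P₀/P).
P₀/P = 977.9/212.1 = 4.6106; ln(4.6106) = 1.5284.
z = 8386.8 × 1.5284 = 12818 m.

z ≈ 12800 m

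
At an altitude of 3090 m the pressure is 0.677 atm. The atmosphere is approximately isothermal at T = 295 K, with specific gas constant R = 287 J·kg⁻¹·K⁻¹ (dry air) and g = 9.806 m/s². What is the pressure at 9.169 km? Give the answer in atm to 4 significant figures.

Scale height: H = RT/g = 287 × 295 / 9.806 = 8634.0 m.
Between two levels, P₂ = P₁ exp(−Δz/H) with Δz = z₂ − z₁.
Δz = 9169.0 − 3090.0 = 6079.0 m; Δz/H = 6079.0/8634.0 = 0.70408.
P₂ = 0.677 × exp(−0.70408) = 0.677 × 0.49456 = 0.33482 atm.

P ≈ 0.3348 atm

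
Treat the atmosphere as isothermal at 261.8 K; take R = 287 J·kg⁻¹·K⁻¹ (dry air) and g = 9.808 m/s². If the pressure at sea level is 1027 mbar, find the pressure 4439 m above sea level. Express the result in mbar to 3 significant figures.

Scale height: H = RT/g = 287 × 261.8 / 9.808 = 7660.7 m.
Barometric formula: P = P₀ exp(−z/H).
z/H = 4439.0/7660.7 = 0.57945; exp(−0.57945) = 0.56021.
P = 1027 × 0.56021 = 575.34 mbar.

P ≈ 575 mbar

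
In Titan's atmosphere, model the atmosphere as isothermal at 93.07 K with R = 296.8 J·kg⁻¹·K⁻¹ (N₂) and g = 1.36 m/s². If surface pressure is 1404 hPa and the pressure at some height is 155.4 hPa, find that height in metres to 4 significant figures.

z ≈ 44710 m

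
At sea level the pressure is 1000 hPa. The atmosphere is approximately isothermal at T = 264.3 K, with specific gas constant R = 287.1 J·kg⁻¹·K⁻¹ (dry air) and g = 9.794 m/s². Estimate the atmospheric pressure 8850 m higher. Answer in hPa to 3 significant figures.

Scale height: H = RT/g = 287.1 × 264.3 / 9.794 = 7747.7 m.
Barometric formula: P = P₀ exp(−z/H).
z/H = 8850.0/7747.7 = 1.1423; exp(−1.1423) = 0.31908.
P = 1000 × 0.31908 = 319.08 hPa.

P ≈ 319 hPa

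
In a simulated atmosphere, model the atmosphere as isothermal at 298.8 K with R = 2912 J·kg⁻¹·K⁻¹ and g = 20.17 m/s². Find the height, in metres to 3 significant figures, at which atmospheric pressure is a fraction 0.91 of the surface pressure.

z ≈ 4070 m

Scale height: H = RT/g = 2912 × 298.8 / 20.17 = 43139 m.
Set P/P₀ = exp(−z/H) = 0.91, so z = −H ln(0.91).
−ln(0.91) = 0.094311; z = 43139 × 0.094311 = 4068.5 m.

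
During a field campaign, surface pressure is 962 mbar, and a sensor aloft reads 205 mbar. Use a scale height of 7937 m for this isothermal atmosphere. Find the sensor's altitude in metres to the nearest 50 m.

z ≈ 12250 m

Invert the barometric formula: z = H ln(P₀/P).
P₀/P = 962/205 = 4.6927; ln(4.6927) = 1.5460.
z = 7937.0 × 1.5460 = 12271 m.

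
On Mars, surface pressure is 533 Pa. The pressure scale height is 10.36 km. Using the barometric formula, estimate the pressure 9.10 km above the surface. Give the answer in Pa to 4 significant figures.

Barometric formula: P = P₀ exp(−z/H).
z/H = 9100.0/10360 = 0.87838; exp(−0.87838) = 0.41546.
P = 533 × 0.41546 = 221.44 Pa.

P ≈ 221.4 Pa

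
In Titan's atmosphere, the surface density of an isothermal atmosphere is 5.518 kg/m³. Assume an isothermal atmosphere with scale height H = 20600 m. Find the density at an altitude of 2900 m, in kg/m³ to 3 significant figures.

In an isothermal atmosphere, density decays like pressure: ρ = ρ₀ exp(−z/H).
z/H = 2900.0/20600 = 0.14078; exp(−0.14078) = 0.86868.
ρ = 5.518 × 0.86868 = 4.7934 kg/m³.

ρ ≈ 4.79 kg/m³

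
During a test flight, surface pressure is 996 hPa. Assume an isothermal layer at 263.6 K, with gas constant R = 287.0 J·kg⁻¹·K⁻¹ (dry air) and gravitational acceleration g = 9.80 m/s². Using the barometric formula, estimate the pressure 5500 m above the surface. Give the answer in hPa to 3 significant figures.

P ≈ 488 hPa

Scale height: H = RT/g = 287.0 × 263.6 / 9.80 = 7719.7 m.
Barometric formula: P = P₀ exp(−z/H).
z/H = 5500.0/7719.7 = 0.71246; exp(−0.71246) = 0.49044.
P = 996 × 0.49044 = 488.48 hPa.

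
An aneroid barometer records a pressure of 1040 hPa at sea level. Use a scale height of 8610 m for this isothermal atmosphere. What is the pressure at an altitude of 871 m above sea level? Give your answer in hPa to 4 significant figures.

P ≈ 939.9 hPa

Barometric formula: P = P₀ exp(−z/H).
z/H = 871.00/8610.0 = 0.10116; exp(−0.10116) = 0.90379.
P = 1040 × 0.90379 = 939.94 hPa.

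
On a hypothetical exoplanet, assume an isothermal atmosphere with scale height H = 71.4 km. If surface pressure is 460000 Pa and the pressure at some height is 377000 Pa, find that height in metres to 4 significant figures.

z ≈ 14210 m

Invert the barometric formula: z = H ln(P₀/P).
P₀/P = 460000/377000 = 1.2202; ln(1.2202) = 0.19901.
z = 71400 × 0.19901 = 14209 m.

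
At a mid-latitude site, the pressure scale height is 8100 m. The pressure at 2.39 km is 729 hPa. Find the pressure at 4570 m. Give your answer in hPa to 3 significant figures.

Between two levels, P₂ = P₁ exp(−Δz/H) with Δz = z₂ − z₁.
Δz = 4570.0 − 2390.0 = 2180.0 m; Δz/H = 2180.0/8100.0 = 0.26914.
P₂ = 729 × exp(−0.26914) = 729 × 0.76404 = 556.99 hPa.

P ≈ 557 hPa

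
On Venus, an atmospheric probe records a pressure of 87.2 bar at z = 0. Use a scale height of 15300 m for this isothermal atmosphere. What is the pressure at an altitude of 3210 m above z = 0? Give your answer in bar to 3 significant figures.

Barometric formula: P = P₀ exp(−z/H).
z/H = 3210.0/15300 = 0.20980; exp(−0.20980) = 0.81075.
P = 87.2 × 0.81075 = 70.697 bar.

P ≈ 70.7 bar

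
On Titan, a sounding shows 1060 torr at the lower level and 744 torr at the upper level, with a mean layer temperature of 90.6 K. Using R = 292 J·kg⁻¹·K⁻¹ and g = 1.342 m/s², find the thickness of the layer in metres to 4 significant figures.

Δz ≈ 6978 m

Hypsometric equation: Δz = (R T̄/g) ln(P₁/P₂).
R T̄/g = 292 × 90.6 / 1.342 = 19713 m.
ln(1060/744) = ln(1.4247) = 0.35396.
Δz = 19713 × 0.35396 = 6977.6 m.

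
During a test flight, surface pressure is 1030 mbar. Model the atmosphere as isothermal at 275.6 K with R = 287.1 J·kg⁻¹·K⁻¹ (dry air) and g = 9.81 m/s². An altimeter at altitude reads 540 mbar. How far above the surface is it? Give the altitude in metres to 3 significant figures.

Scale height: H = RT/g = 287.1 × 275.6 / 9.81 = 8065.7 m.
Invert the barometric formula: z = H ln(P₀/P).
P₀/P = 1030/540 = 1.9074; ln(1.9074) = 0.64574.
z = 8065.7 × 0.64574 = 5208.3 m.

z ≈ 5210 m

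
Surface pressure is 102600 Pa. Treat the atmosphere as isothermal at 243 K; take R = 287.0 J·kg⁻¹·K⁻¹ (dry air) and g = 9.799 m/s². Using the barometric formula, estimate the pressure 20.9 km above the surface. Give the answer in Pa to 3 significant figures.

P ≈ 5440 Pa

Scale height: H = RT/g = 287.0 × 243 / 9.799 = 7117.2 m.
Barometric formula: P = P₀ exp(−z/H).
z/H = 20900/7117.2 = 2.9365; exp(−2.9365) = 0.053051.
P = 102600 × 0.053051 = 5443.0 Pa.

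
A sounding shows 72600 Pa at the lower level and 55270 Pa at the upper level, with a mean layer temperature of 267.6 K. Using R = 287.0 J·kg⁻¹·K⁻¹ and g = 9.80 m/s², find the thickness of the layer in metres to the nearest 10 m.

Hypsometric equation: Δz = (R T̄/g) ln(P₁/P₂).
R T̄/g = 287.0 × 267.6 / 9.80 = 7836.9 m.
ln(72600/55270) = ln(1.3136) = 0.27277.
Δz = 7836.9 × 0.27277 = 2137.7 m.

Δz ≈ 2140 m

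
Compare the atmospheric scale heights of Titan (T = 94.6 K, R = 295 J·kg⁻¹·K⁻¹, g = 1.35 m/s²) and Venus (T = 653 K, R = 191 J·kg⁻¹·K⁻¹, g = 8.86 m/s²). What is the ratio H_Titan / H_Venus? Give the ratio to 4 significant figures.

H = RT/g for each body.
H_Titan = 295 × 94.6 / 1.35 = 20672 m.
H_Venus = 191 × 653 / 8.86 = 14077 m.
H_Titan/H_Venus = 20672/14077 = 1.4685.

H_Titan/H_Venus ≈ 1.468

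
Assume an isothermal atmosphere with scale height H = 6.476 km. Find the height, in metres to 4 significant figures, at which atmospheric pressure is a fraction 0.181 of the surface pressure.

z ≈ 11070 m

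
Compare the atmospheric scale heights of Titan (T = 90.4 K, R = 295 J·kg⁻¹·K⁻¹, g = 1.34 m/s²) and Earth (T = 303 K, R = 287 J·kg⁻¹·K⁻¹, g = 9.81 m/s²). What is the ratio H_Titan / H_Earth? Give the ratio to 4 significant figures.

H = RT/g for each body.
H_Titan = 295 × 90.4 / 1.34 = 19901 m.
H_Earth = 287 × 303 / 9.81 = 8864.5 m.
H_Titan/H_Earth = 19901/8864.5 = 2.2450.

H_Titan/H_Earth ≈ 2.245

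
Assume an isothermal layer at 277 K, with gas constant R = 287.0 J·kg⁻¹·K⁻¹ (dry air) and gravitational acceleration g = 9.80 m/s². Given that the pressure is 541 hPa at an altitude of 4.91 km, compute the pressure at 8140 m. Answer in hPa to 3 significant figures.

P ≈ 363 hPa

Scale height: H = RT/g = 287.0 × 277 / 9.80 = 8112.1 m.
Between two levels, P₂ = P₁ exp(−Δz/H) with Δz = z₂ − z₁.
Δz = 8140.0 − 4910.0 = 3230.0 m; Δz/H = 3230.0/8112.1 = 0.39817.
P₂ = 541 × exp(−0.39817) = 541 × 0.67155 = 363.31 hPa.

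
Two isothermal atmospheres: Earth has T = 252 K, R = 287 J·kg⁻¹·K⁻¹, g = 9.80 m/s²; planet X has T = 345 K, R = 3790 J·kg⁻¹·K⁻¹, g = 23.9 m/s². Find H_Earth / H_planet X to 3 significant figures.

H_Earth/H_planet X ≈ 0.135

H = RT/g for each body.
H_Earth = 287 × 252 / 9.80 = 7380.0 m.
H_planet X = 3790 × 345 / 23.9 = 54709 m.
H_Earth/H_planet X = 7380.0/54709 = 0.13490.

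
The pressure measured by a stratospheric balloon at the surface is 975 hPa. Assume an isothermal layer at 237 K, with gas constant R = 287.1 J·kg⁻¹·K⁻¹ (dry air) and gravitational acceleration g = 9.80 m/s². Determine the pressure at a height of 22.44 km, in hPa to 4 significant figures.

Scale height: H = RT/g = 287.1 × 237 / 9.80 = 6943.1 m.
Barometric formula: P = P₀ exp(−z/H).
z/H = 22440/6943.1 = 3.2320; exp(−3.2320) = 0.039478.
P = 975 × 0.039478 = 38.491 hPa.

P ≈ 38.49 hPa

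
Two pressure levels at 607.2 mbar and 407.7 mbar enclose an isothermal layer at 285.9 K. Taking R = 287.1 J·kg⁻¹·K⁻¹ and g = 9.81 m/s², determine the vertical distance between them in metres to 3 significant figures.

Δz ≈ 3330 m

Hypsometric equation: Δz = (R T̄/g) ln(P₁/P₂).
R T̄/g = 287.1 × 285.9 / 9.81 = 8367.2 m.
ln(607.2/407.7) = ln(1.4893) = 0.39831.
Δz = 8367.2 × 0.39831 = 3332.7 m.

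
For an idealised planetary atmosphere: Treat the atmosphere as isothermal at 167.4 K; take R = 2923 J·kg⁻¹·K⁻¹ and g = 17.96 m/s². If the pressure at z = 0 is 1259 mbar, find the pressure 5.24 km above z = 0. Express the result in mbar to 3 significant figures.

Scale height: H = RT/g = 2923 × 167.4 / 17.96 = 27244 m.
Barometric formula: P = P₀ exp(−z/H).
z/H = 5240.0/27244 = 0.19234; exp(−0.19234) = 0.82503.
P = 1259 × 0.82503 = 1038.7 mbar.

P ≈ 1040 mbar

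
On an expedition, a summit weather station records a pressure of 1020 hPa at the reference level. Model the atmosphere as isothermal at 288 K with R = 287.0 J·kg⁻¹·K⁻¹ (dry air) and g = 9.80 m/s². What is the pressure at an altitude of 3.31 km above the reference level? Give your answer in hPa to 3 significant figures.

P ≈ 689 hPa

Scale height: H = RT/g = 287.0 × 288 / 9.80 = 8434.3 m.
Barometric formula: P = P₀ exp(−z/H).
z/H = 3310.0/8434.3 = 0.39245; exp(−0.39245) = 0.67540.
P = 1020 × 0.67540 = 688.91 hPa.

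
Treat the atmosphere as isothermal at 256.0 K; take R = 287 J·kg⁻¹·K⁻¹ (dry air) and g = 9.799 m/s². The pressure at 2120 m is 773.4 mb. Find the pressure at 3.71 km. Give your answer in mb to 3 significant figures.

P ≈ 626 mb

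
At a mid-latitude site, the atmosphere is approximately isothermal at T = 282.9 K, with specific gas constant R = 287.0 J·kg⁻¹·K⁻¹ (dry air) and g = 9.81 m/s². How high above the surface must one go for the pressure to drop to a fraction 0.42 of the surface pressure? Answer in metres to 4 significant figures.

Scale height: H = RT/g = 287.0 × 282.9 / 9.81 = 8276.5 m.
Set P/P₀ = exp(−z/H) = 0.42, so z = −H ln(0.42).
−ln(0.42) = 0.86750; z = 8276.5 × 0.86750 = 7179.9 m.

z ≈ 7180 m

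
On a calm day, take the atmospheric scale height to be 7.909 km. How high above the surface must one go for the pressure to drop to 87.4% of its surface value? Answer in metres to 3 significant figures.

z ≈ 1070 m

Set P/P₀ = exp(−z/H) = 0.874, so z = −H ln(0.874).
−ln(0.874) = 0.13467; z = 7909.0 × 0.13467 = 1065.1 m.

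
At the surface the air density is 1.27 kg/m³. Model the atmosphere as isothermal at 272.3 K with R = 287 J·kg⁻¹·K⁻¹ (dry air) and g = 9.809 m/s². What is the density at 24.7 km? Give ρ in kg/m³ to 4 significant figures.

Scale height: H = RT/g = 287 × 272.3 / 9.809 = 7967.2 m.
In an isothermal atmosphere, density decays like pressure: ρ = ρ₀ exp(−z/H).
z/H = 24700/7967.2 = 3.1002; exp(−3.1002) = 0.045040.
ρ = 1.27 × 0.045040 = 0.057201 kg/m³.

ρ ≈ 0.05720 kg/m³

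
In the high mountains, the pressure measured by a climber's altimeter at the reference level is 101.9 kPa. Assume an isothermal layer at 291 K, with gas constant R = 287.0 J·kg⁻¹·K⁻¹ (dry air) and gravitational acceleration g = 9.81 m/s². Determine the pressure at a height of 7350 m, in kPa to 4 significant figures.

Scale height: H = RT/g = 287.0 × 291 / 9.81 = 8513.5 m.
Barometric formula: P = P₀ exp(−z/H).
z/H = 7350.0/8513.5 = 0.86333; exp(−0.86333) = 0.42176.
P = 101.9 × 0.42176 = 42.977 kPa.

P ≈ 42.98 kPa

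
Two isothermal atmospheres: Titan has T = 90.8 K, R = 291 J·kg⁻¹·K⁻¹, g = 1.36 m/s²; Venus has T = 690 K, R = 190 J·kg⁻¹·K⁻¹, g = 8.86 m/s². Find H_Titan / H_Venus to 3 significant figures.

H = RT/g for each body.
H_Titan = 291 × 90.8 / 1.36 = 19429 m.
H_Venus = 190 × 690 / 8.86 = 14797 m.
H_Titan/H_Venus = 19429/14797 = 1.3130.

H_Titan/H_Venus ≈ 1.31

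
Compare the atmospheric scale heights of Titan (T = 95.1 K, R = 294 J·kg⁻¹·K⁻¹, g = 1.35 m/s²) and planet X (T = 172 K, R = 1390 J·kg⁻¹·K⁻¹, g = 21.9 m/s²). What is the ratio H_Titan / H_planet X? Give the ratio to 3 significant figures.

H = RT/g for each body.
H_Titan = 294 × 95.1 / 1.35 = 20711 m.
H_planet X = 1390 × 172 / 21.9 = 10917 m.
H_Titan/H_planet X = 20711/10917 = 1.8971.

H_Titan/H_planet X ≈ 1.90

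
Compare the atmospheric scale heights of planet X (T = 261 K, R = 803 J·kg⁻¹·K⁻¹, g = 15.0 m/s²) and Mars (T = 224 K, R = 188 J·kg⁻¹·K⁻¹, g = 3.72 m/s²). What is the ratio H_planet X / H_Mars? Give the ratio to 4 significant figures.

H_planet X/H_Mars ≈ 1.234

H = RT/g for each body.
H_planet X = 803 × 261 / 15.0 = 13972 m.
H_Mars = 188 × 224 / 3.72 = 11320 m.
H_planet X/H_Mars = 13972/11320 = 1.2343.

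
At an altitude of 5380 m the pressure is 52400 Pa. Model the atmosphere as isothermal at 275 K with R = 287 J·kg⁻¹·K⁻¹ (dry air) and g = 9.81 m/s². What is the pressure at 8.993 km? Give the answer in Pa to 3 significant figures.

Scale height: H = RT/g = 287 × 275 / 9.81 = 8045.4 m.
Between two levels, P₂ = P₁ exp(−Δz/H) with Δz = z₂ − z₁.
Δz = 8993.0 − 5380.0 = 3613.0 m; Δz/H = 3613.0/8045.4 = 0.44908.
P₂ = 52400 × exp(−0.44908) = 52400 × 0.63822 = 33443 Pa.

P ≈ 33400 Pa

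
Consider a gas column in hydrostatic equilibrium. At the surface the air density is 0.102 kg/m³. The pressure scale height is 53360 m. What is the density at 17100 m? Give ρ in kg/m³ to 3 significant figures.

ρ ≈ 0.0740 kg/m³

In an isothermal atmosphere, density decays like pressure: ρ = ρ₀ exp(−z/H).
z/H = 17100/53360 = 0.32046; exp(−0.32046) = 0.72582.
ρ = 0.102 × 0.72582 = 0.074034 kg/m³.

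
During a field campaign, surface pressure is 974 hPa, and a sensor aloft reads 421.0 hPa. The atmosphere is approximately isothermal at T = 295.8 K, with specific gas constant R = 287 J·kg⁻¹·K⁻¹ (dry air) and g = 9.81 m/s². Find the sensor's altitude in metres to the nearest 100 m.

z ≈ 7300 m

Scale height: H = RT/g = 287 × 295.8 / 9.81 = 8653.9 m.
Invert the barometric formula: z = H ln(P₀/P).
P₀/P = 974/421.0 = 2.3135; ln(2.3135) = 0.83876.
z = 8653.9 × 0.83876 = 7258.5 m.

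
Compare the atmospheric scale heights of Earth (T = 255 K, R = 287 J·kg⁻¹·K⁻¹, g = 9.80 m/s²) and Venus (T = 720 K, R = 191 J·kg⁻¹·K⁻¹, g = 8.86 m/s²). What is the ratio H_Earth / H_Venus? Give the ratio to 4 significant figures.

H_Earth/H_Venus ≈ 0.4811

H = RT/g for each body.
H_Earth = 287 × 255 / 9.80 = 7467.9 m.
H_Venus = 191 × 720 / 8.86 = 15521 m.
H_Earth/H_Venus = 7467.9/15521 = 0.48115.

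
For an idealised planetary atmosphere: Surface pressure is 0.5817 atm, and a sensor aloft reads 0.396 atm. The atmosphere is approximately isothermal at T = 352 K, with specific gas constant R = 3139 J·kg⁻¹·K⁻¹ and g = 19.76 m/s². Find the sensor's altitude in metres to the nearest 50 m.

z ≈ 21500 m

Scale height: H = RT/g = 3139 × 352 / 19.76 = 55917 m.
Invert the barometric formula: z = H ln(P₀/P).
P₀/P = 0.5817/0.396 = 1.4689; ln(1.4689) = 0.38451.
z = 55917 × 0.38451 = 21501 m.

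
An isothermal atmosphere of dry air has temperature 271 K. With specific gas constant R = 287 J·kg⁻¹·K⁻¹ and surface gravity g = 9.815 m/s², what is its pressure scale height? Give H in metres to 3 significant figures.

H ≈ 7920 m

The scale height of an isothermal atmosphere is H = RT/g.
H = 287 × 271 / 9.815 = 77777/9.815 = 7924.3 m.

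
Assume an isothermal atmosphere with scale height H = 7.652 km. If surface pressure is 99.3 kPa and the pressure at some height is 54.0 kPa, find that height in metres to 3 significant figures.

Invert the barometric formula: z = H ln(P₀/P).
P₀/P = 99.3/54.0 = 1.8389; ln(1.8389) = 0.60917.
z = 7652.0 × 0.60917 = 4661.4 m.

z ≈ 4660 m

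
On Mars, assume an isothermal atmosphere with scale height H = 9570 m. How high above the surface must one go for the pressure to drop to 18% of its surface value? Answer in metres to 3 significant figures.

Set P/P₀ = exp(−z/H) = 0.18, so z = −H ln(0.18).
−ln(0.18) = 1.7148; z = 9570.0 × 1.7148 = 16411 m.

z ≈ 16400 m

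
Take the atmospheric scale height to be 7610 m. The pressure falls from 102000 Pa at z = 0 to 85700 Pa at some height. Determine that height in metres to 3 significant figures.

Invert the barometric formula: z = H ln(P₀/P).
P₀/P = 102000/85700 = 1.1902; ln(1.1902) = 0.17412.
z = 7610.0 × 0.17412 = 1325.1 m.

z ≈ 1330 m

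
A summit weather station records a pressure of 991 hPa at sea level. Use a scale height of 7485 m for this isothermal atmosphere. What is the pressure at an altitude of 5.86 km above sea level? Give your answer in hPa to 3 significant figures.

P ≈ 453 hPa

Barometric formula: P = P₀ exp(−z/H).
z/H = 5860.0/7485.0 = 0.78290; exp(−0.78290) = 0.45708.
P = 991 × 0.45708 = 452.97 hPa.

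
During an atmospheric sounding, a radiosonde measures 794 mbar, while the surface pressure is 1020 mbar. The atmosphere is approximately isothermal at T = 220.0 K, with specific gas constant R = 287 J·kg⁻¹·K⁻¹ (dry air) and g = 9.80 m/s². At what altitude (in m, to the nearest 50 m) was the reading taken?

Scale height: H = RT/g = 287 × 220.0 / 9.80 = 6442.9 m.
Invert the barometric formula: z = H ln(P₀/P).
P₀/P = 1020/794 = 1.2846; ln(1.2846) = 0.25045.
z = 6442.9 × 0.25045 = 1613.6 m.

z ≈ 1600 m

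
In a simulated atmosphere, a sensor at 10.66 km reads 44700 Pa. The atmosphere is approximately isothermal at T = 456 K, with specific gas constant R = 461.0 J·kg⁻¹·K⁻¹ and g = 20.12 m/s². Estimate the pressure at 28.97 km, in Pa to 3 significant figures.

Scale height: H = RT/g = 461.0 × 456 / 20.12 = 10448 m.
Between two levels, P₂ = P₁ exp(−Δz/H) with Δz = z₂ − z₁.
Δz = 28970 − 10660 = 18310 m; Δz/H = 18310/10448 = 1.7525.
P₂ = 44700 × exp(−1.7525) = 44700 × 0.17334 = 7748.3 Pa.

P ≈ 7750 Pa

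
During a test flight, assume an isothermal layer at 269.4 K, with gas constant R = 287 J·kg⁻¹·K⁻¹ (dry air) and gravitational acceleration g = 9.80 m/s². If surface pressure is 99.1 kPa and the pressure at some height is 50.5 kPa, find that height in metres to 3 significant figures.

z ≈ 5320 m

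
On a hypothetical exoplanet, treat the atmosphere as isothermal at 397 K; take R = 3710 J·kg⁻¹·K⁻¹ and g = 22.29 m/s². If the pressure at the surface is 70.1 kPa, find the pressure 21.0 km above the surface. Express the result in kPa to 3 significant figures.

P ≈ 51.0 kPa

Scale height: H = RT/g = 3710 × 397 / 22.29 = 66078 m.
Barometric formula: P = P₀ exp(−z/H).
z/H = 21000/66078 = 0.31781; exp(−0.31781) = 0.72774.
P = 70.1 × 0.72774 = 51.015 kPa.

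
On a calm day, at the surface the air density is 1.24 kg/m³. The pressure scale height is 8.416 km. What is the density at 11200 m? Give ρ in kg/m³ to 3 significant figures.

In an isothermal atmosphere, density decays like pressure: ρ = ρ₀ exp(−z/H).
z/H = 11200/8416.0 = 1.3308; exp(−1.3308) = 0.26427.
ρ = 1.24 × 0.26427 = 0.32769 kg/m³.

ρ ≈ 0.328 kg/m³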